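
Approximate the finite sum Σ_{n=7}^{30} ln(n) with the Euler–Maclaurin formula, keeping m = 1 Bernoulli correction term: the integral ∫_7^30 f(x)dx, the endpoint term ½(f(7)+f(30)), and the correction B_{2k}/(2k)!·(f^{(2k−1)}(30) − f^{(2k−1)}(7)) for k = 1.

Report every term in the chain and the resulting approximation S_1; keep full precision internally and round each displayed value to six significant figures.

S_1 ≈ 68.0790

∫_7^30 ln(x) dx evaluates to 65.4146.
Boundary: ½(f(7) + f(30)) = ½(1.94591 + 3.40120) = 2.67355.
So far: 68.0881.
Correction k=1: B_{2}/2! · (f^{(1)}(30) − f^{(1)}(7)) = 1/12 · (0.0333333 − 0.142857) = -0.00912698.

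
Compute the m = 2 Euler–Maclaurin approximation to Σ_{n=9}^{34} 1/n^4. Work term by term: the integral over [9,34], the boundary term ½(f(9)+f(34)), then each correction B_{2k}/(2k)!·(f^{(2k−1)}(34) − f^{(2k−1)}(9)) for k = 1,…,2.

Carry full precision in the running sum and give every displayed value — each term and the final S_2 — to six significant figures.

∫_9^34 1/x^4 dx evaluates to 0.000448766.
Endpoint term: (f(9) + f(34))/2 = (0.000152416 + 7.48315e-07)/2 = 7.65821e-05.
Running total after boundary: 0.000525349.
k=1: B_{2}/(2)! × [f^{(1)}(34) − f^{(1)}(9)] = 1/12 × (-8.80370e-08 − (-6.77404e-05)) = 5.63769e-06.
Running total after k=1: 0.000530986.
k=2: B_{4}/(4)! × [f^{(3)}(34) − f^{(3)}(9)] = −1/720 × (-2.28470e-09 − (-2.50890e-05)) = -3.48427e-08.

S_2 ≈ 0.000530951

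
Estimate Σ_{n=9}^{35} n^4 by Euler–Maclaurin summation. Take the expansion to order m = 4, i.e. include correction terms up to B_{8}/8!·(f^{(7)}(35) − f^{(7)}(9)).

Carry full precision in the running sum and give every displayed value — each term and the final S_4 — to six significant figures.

S_4 ≈ 1.12602e+07

The integral term ∫_9^35 x^4 dx = 1.04926e+07.
Boundary: ½(f(9) + f(35)) = ½(6561.00 + 1.50062e+06) = 753593.
So far: 1.12462e+07.
Correction k=1: B_{2}/2! · (f^{(1)}(35) − f^{(1)}(9)) = 1/12 · (171500 − 2916.00) = 14048.7.
After k=1: 1.12602e+07.
Correction k=2: B_{4}/4! · (f^{(3)}(35) − f^{(3)}(9)) = −1/720 · (840.000 − 216.000) = -0.866667.
After k=2: 1.12602e+07.
Correction k=3: B_{6}/6! · (f^{(5)}(35) − f^{(5)}(9)) = 1/30240 · (0.00000 − 0.00000) = 0.00000.
After k=3: 1.12602e+07.
Correction k=4: B_{8}/8! · (f^{(7)}(35) − f^{(7)}(9)) = −1/1209600 · (0.00000 − 0.00000) = 0.00000.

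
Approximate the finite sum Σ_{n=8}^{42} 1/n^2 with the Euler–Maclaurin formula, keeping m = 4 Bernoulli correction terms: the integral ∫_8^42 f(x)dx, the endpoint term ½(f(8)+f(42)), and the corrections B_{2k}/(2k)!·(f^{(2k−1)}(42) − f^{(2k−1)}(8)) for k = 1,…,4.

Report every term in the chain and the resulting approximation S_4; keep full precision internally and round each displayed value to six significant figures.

∫_8^42 1/x^2 dx evaluates to 0.101190.
Endpoint term: (f(8) + f(42))/2 = (0.0156250 + 0.000566893)/2 = 0.00809595.
Running total after boundary: 0.109286.
Correction k=1: B_{2}/2! · (f^{(1)}(42) − f^{(1)}(8)) = 1/12 · (-2.69949e-05 − (-0.00390625)) = 0.000323271.
After k=1: 0.109610.
Correction k=2: B_{4}/4! · (f^{(3)}(42) − f^{(3)}(8)) = −1/720 · (-1.83639e-07 − (-0.000732422)) = -1.01700e-06.
After k=2: 0.109609.
Correction k=3: B_{6}/6! · (f^{(5)}(42) − f^{(5)}(8)) = 1/30240 · (-3.12311e-09 − (-0.000343323)) = 1.13532e-08.
After k=3: 0.109609.
Correction k=4: B_{8}/8! · (f^{(7)}(42) − f^{(7)}(8)) = −1/1209600 · (-9.91464e-11 − (-0.000300407)) = -2.48353e-10.

S_4 ≈ 0.109609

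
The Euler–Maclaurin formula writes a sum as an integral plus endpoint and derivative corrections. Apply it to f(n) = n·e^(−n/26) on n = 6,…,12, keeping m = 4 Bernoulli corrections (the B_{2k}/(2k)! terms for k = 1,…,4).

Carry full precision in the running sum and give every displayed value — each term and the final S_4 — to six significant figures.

∫_6^12 x·e^(−x/26) dx evaluates to 37.7942.
½[f(6) + f(12)] = ½[4.76354 + 7.56376] = 6.16365.
Integral + boundary = 43.9579.
k=1: B_{2}/(2)! × [f^{(1)}(12) − f^{(1)}(6)] = 1/12 × (0.339399 − 0.610710) = -0.0226092.
Partial sum through k=1: 43.9353.
k=2: B_{4}/(4)! × [f^{(3)}(12) − f^{(3)}(6)] = −1/720 × (0.00236690 − 0.00325230) = 1.22972e-06.
Partial sum through k=2: 43.9353.
k=3: B_{6}/(6)! × [f^{(5)}(12) − f^{(5)}(6)] = 1/30240 × (6.25996e-06 − 8.28578e-06) = -6.69912e-11.
Partial sum through k=3: 43.9353.
k=4: B_{8}/(8)! × [f^{(7)}(12) − f^{(7)}(6)] = −1/1209600 × (1.33411e-08 − 1.73971e-08) = 3.35319e-15.

S_4 ≈ 43.9353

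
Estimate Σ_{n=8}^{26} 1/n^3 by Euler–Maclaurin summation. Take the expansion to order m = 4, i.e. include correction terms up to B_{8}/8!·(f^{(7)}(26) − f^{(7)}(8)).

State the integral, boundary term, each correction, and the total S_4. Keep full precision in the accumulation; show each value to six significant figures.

S_4 ≈ 0.00813804

The integral term ∫_8^26 1/x^3 dx = 0.00707286.
Endpoint term: (f(8) + f(26))/2 = (0.00195312 + 5.68958e-05)/2 = 0.00100501.
So far: 0.00807787.
Correction k=1: B_{2}/2! · (f^{(1)}(26) − f^{(1)}(8)) = 1/12 · (-6.56490e-06 − (-0.000732422)) = 6.04881e-05.
Partial sum through k=1: 0.00813835.
Correction k=2: B_{4}/4! · (f^{(3)}(26) − f^{(3)}(8)) = −1/720 · (-1.94228e-07 − (-0.000228882)) = -3.17622e-07.
Partial sum through k=2: 0.00813804.
Correction k=3: B_{6}/6! · (f^{(5)}(26) − f^{(5)}(8)) = 1/30240 · (-1.20674e-08 − (-0.000150204)) = 4.96665e-09.
Partial sum through k=3: 0.00813804.
Correction k=4: B_{8}/8! · (f^{(7)}(26) − f^{(7)}(8)) = −1/1209600 · (-1.28529e-09 − (-0.000168979)) = -1.39697e-10.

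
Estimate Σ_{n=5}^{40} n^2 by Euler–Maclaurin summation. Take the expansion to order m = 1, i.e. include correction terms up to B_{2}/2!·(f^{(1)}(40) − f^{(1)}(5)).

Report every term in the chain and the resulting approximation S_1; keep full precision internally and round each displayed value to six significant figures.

Integral: ∫_5^40 x^2 dx = 21291.7.
Endpoint term: (f(5) + f(40))/2 = (25.0000 + 1600.00)/2 = 812.500.
Running total after boundary: 22104.2.
Correction k=1: B_{2}/2! · (f^{(1)}(40) − f^{(1)}(5)) = 1/12 · (80.0000 − 10.0000) = 5.83333.

S_1 ≈ 22110.0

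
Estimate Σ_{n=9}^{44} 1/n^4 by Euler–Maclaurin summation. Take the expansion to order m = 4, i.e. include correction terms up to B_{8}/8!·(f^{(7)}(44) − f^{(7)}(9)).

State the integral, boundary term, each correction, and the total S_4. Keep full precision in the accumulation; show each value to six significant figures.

S_4 ≈ 0.000535284

Integral: ∫_9^44 1/x^4 dx = 0.000453334.
Endpoint term: (f(9) + f(44))/2 = (0.000152416 + 2.66802e-07)/2 = 7.63413e-05.
Running total after boundary: 0.000529676.
Correction k=1: B_{2}/2! · (f^{(1)}(44) − f^{(1)}(9)) = 1/12 · (-2.42547e-08 − (-6.77404e-05)) = 5.64301e-06.
Partial sum through k=1: 0.000535319.
Correction k=2: B_{4}/4! · (f^{(3)}(44) − f^{(3)}(9)) = −1/720 · (-3.75848e-10 − (-2.50890e-05)) = -3.48453e-08.
Partial sum through k=2: 0.000535284.
Correction k=3: B_{6}/6! · (f^{(5)}(44) − f^{(5)}(9)) = 1/30240 · (-1.08716e-11 − (-1.73455e-05)) = 5.73594e-10.
Partial sum through k=3: 0.000535284.
Correction k=4: B_{8}/8! · (f^{(7)}(44) − f^{(7)}(9)) = −1/1209600 · (-5.05397e-13 − (-1.92728e-05)) = -1.59332e-11.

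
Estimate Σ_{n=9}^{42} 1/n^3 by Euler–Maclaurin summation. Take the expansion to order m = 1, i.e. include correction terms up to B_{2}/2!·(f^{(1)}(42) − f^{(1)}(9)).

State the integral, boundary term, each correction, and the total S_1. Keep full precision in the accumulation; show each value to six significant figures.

The integral term ∫_9^42 1/x^3 dx = 0.00588939.
Boundary: ½(f(9) + f(42)) = ½(0.00137174 + 1.34975e-05) = 0.000692620.
Running total after boundary: 0.00658201.
Correction k=1: B_{2}/2! · (f^{(1)}(42) − f^{(1)}(9)) = 1/12 · (-9.64104e-07 − (-0.000457247)) = 3.80236e-05.

S_1 ≈ 0.00662004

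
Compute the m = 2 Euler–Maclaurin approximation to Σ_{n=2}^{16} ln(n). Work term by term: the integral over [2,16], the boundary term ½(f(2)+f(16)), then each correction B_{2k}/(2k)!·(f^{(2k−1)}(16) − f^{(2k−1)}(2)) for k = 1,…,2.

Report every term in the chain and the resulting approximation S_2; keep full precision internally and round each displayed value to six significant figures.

∫_2^16 ln(x) dx evaluates to 28.9751.
Endpoint term: (f(2) + f(16))/2 = (0.693147 + 2.77259)/2 = 1.73287.
Integral + boundary = 30.7080.
Order-1 term: 1/12 · (0.0625000 − 0.500000) = -0.0364583.
After k=1: 30.6715.
Order-2 term: −1/720 · (0.000488281 − 0.250000) = 0.000346544.

S_2 ≈ 30.6719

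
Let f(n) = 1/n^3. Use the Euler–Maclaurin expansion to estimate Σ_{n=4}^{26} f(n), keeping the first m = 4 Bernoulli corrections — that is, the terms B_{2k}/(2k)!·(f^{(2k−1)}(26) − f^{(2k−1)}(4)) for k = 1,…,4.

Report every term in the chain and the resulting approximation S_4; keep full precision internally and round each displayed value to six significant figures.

Integral: ∫_4^26 1/x^3 dx = 0.0305104.
Boundary: ½(f(4) + f(26)) = ½(0.0156250 + 5.68958e-05) = 0.00784095.
Integral + boundary = 0.0383513.
k=1: B_{2}/(2)! × [f^{(1)}(26) − f^{(1)}(4)] = 1/12 × (-6.56490e-06 − (-0.0117188)) = 0.000976015.
Partial sum through k=1: 0.0393273.
k=2: B_{4}/(4)! × [f^{(3)}(26) − f^{(3)}(4)] = −1/720 × (-1.94228e-07 − (-0.0146484)) = -2.03448e-05.
Partial sum through k=2: 0.0393070.
k=3: B_{6}/(6)! × [f^{(5)}(26) − f^{(5)}(4)] = 1/30240 × (-1.20674e-08 − (-0.0384521)) = 1.27157e-06.
Partial sum through k=3: 0.0393082.
k=4: B_{8}/(8)! × [f^{(7)}(26) − f^{(7)}(4)] = −1/1209600 × (-1.28529e-09 − (-0.173035)) = -1.43051e-07.

S_4 ≈ 0.0393081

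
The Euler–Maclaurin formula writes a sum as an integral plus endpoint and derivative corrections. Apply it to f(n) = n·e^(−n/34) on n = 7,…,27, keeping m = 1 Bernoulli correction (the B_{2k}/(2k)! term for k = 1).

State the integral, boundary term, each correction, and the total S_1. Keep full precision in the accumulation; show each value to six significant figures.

S_1 ≈ 206.115

Integral: ∫_7^27 x·e^(−x/34) dx = 197.211.
Endpoint term: (f(7) + f(27))/2 = (5.69750 + 12.2035)/2 = 8.95048.
Integral + boundary = 206.161.
Order-1 term: 1/12 · (0.0930547 − 0.646355) = -0.0461084.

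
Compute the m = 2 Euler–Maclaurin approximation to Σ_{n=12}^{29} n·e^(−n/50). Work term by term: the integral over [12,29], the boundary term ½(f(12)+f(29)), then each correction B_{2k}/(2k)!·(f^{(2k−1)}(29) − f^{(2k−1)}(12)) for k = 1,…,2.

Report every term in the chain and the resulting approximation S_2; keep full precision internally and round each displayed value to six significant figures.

S_2 ≈ 239.756

The integral term ∫_12^29 x·e^(−x/50) dx = 226.948.
Endpoint term: (f(12) + f(29))/2 = (9.43953 + 16.2371)/2 = 12.8383.
Running total after boundary: 239.786.
Order-1 term: 1/12 · (0.235157 − 0.597837) = -0.0302233.
Running total after k=1: 239.756.
Order-2 term: −1/720 · (0.000541982 − 0.000868437) = 4.53410e-07.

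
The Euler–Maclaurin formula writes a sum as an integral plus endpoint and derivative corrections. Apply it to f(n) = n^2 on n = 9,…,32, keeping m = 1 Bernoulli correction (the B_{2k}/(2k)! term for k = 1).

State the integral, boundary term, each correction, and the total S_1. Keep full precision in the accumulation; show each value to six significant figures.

S_1 ≈ 11236.0

The integral term ∫_9^32 x^2 dx = 10679.7.
Endpoint term: (f(9) + f(32))/2 = (81.0000 + 1024.00)/2 = 552.500.
Integral + boundary = 11232.2.
Order-1 term: 1/12 · (64.0000 − 18.0000) = 3.83333.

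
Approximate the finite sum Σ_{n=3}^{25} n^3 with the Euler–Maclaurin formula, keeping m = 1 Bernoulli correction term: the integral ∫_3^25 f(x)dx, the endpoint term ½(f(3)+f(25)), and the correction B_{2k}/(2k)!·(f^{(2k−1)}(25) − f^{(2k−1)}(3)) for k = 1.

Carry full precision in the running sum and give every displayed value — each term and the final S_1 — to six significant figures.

Integral: ∫_3^25 x^3 dx = 97636.0.
Endpoint term: (f(3) + f(25))/2 = (27.0000 + 15625.0)/2 = 7826.00.
So far: 105462.
Correction k=1: B_{2}/2! · (f^{(1)}(25) − f^{(1)}(3)) = 1/12 · (1875.00 − 27.0000) = 154.000.

S_1 ≈ 105616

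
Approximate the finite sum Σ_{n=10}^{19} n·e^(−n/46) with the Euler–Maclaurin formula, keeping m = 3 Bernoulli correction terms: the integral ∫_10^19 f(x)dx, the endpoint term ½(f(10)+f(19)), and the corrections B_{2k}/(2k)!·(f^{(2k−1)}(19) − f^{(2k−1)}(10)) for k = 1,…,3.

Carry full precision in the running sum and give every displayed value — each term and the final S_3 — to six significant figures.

S_3 ≈ 104.693

The integral term ∫_10^19 x·e^(−x/46) dx = 94.4042.
Boundary: ½(f(10) + f(19)) = ½(8.04615 + 12.5710) = 10.3086.
So far: 104.713.
Correction k=1: B_{2}/2! · (f^{(1)}(19) − f^{(1)}(10)) = 1/12 · (0.388350 − 0.629699) = -0.0201124.
After k=1: 104.693.
Correction k=2: B_{4}/4! · (f^{(3)}(19) − f^{(3)}(10)) = −1/720 · (0.000808893 − 0.00105809) = 3.46114e-07.
After k=2: 104.693.
Correction k=3: B_{6}/6! · (f^{(5)}(19) − f^{(5)}(10)) = 1/30240 · (6.77814e-07 − 8.59452e-07) = -6.00654e-12.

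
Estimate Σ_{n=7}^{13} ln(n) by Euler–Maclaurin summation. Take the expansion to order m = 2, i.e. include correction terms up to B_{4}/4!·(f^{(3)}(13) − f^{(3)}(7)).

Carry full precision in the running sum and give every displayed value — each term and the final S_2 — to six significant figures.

The integral term ∫_7^13 ln(x) dx = 13.7230.
Boundary: ½(f(7) + f(13)) = ½(1.94591 + 2.56495) = 2.25543.
Integral + boundary = 15.9784.
k=1: B_{2}/(2)! × [f^{(1)}(13) − f^{(1)}(7)] = 1/12 × (0.0769231 − 0.142857) = -0.00549451.
After k=1: 15.9729.
k=2: B_{4}/(4)! × [f^{(3)}(13) − f^{(3)}(7)] = −1/720 × (0.000910332 − 0.00583090) = 6.83413e-06.

S_2 ≈ 15.9729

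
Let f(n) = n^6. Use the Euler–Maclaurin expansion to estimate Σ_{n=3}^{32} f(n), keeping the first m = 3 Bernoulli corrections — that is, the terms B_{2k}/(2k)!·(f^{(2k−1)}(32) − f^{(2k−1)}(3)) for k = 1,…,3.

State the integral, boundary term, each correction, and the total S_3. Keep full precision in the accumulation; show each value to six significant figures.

S_3 ≈ 5.46218e+09

∫_3^32 x^6 dx evaluates to 4.90853e+09.
Endpoint term: (f(3) + f(32))/2 = (729.000 + 1.07374e+09)/2 = 5.36871e+08.
So far: 5.44541e+09.
k=1: B_{2}/(2)! × [f^{(1)}(32) − f^{(1)}(3)] = 1/12 × (2.01327e+08 − 1458.00) = 1.67771e+07.
Partial sum through k=1: 5.46218e+09.
k=2: B_{4}/(4)! × [f^{(3)}(32) − f^{(3)}(3)] = −1/720 × (3.93216e+06 − 3240.00) = -5456.83.
Partial sum through k=2: 5.46218e+09.
k=3: B_{6}/(6)! × [f^{(5)}(32) − f^{(5)}(3)] = 1/30240 × (23040.0 − 2160.00) = 0.690476.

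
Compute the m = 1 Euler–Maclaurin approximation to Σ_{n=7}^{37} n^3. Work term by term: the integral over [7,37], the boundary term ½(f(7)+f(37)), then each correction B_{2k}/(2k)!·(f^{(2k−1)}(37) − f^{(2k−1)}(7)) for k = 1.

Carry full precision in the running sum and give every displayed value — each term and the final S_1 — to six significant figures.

S_1 ≈ 493768

The integral term ∫_7^37 x^3 dx = 467940.
Endpoint term: (f(7) + f(37))/2 = (343.000 + 50653.0)/2 = 25498.0.
Running total after boundary: 493438.
k=1: B_{2}/(2)! × [f^{(1)}(37) − f^{(1)}(7)] = 1/12 × (4107.00 − 147.000) = 330.000.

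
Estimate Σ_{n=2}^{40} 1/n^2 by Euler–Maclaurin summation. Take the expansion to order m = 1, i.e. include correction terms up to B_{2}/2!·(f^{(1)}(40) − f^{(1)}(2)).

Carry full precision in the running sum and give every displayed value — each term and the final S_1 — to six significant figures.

The integral term ∫_2^40 1/x^2 dx = 0.475000.
Boundary: ½(f(2) + f(40)) = ½(0.250000 + 0.000625000) = 0.125312.
Integral + boundary = 0.600313.
k=1: B_{2}/(2)! × [f^{(1)}(40) − f^{(1)}(2)] = 1/12 × (-3.12500e-05 − (-0.250000)) = 0.0208307.

S_1 ≈ 0.621143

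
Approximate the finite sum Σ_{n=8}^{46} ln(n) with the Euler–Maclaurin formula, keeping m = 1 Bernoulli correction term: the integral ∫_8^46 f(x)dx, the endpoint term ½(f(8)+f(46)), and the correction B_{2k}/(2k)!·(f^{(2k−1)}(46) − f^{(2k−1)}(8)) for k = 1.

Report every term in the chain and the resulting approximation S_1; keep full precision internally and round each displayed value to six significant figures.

S_1 ≈ 124.427

The integral term ∫_8^46 ln(x) dx = 121.482.
½[f(8) + f(46)] = ½[2.07944 + 3.82864] = 2.95404.
Integral + boundary = 124.436.
Order-1 term: 1/12 · (0.0217391 − 0.125000) = -0.00860507.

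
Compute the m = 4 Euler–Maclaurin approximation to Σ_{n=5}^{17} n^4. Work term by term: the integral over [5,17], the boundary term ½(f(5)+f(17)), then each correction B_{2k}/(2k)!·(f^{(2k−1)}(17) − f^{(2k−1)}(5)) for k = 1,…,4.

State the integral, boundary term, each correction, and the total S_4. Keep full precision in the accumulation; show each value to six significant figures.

S_4 ≈ 327015

The integral term ∫_5^17 x^4 dx = 283346.
Endpoint term: (f(5) + f(17))/2 = (625.000 + 83521.0)/2 = 42073.0.
So far: 325419.
k=1: B_{2}/(2)! × [f^{(1)}(17) − f^{(1)}(5)] = 1/12 × (19652.0 − 500.000) = 1596.00.
After k=1: 327015.
k=2: B_{4}/(4)! × [f^{(3)}(17) − f^{(3)}(5)] = −1/720 × (408.000 − 120.000) = -0.400000.
After k=2: 327015.
k=3: B_{6}/(6)! × [f^{(5)}(17) − f^{(5)}(5)] = 1/30240 × (0.00000 − 0.00000) = 0.00000.
After k=3: 327015.
k=4: B_{8}/(8)! × [f^{(7)}(17) − f^{(7)}(5)] = −1/1209600 × (0.00000 − 0.00000) = 0.00000.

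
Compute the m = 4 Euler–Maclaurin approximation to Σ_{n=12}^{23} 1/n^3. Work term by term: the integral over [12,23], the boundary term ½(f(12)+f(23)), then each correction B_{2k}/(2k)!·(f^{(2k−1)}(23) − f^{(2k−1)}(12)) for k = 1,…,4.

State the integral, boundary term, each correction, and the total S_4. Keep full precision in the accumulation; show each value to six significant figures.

The integral term ∫_12^23 1/x^3 dx = 0.00252704.
½[f(12) + f(23)] = ½[0.000578704 + 8.21895e-05] = 0.000330447.
Running total after boundary: 0.00285749.
k=1: B_{2}/(2)! × [f^{(1)}(23) − f^{(1)}(12)] = 1/12 × (-1.07204e-05 − (-0.000144676)) = 1.11630e-05.
Running total after k=1: 0.00286865.
k=2: B_{4}/(4)! × [f^{(3)}(23) − f^{(3)}(12)] = −1/720 × (-4.05307e-07 − (-2.00939e-05)) = -2.73452e-08.
Running total after k=2: 0.00286862.
k=3: B_{6}/(6)! × [f^{(5)}(23) − f^{(5)}(12)] = 1/30240 × (-3.21794e-08 − (-5.86071e-06)) = 1.92743e-10.
Running total after k=3: 0.00286863.
k=4: B_{8}/(8)! × [f^{(7)}(23) − f^{(7)}(12)] = −1/1209600 × (-4.37980e-09 − (-2.93036e-06)) = -2.41896e-12.

S_4 ≈ 0.00286863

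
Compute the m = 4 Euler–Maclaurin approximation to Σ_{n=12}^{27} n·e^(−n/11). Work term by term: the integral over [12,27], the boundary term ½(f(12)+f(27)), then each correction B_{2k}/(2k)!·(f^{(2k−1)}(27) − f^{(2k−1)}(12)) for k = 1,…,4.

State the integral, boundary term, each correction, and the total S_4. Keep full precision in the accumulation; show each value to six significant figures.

Integral: ∫_12^27 x·e^(−x/11) dx = 49.0783.
½[f(12) + f(27)] = ½[4.03093 + 2.31936] = 3.17515.
So far: 52.2535.
Order-1 term: 1/12 · (-0.124949 − (-0.0305374)) = -0.00786761.
Running total after k=1: 52.2456.
Order-2 term: −1/720 · (0.000387238 − 0.00529987) = 6.82310e-06.
Running total after k=2: 52.2456.
Order-3 term: 1/30240 · (1.49348e-05 − 8.96869e-05) = -2.47196e-09.
Running total after k=3: 52.2456.
Order-4 term: −1/1209600 · (2.20407e-07 − 1.12044e-06) = 7.44075e-13.

S_4 ≈ 52.2456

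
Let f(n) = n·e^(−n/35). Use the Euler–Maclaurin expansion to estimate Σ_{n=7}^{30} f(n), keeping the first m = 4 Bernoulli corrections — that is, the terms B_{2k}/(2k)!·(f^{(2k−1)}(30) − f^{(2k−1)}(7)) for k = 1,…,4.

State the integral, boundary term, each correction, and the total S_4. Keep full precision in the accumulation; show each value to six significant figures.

Integral: ∫_7^30 x·e^(−x/35) dx = 238.086.
Endpoint term: (f(7) + f(30))/2 = (5.73112 + 12.7312)/2 = 9.23115.
Integral + boundary = 247.317.
k=1: B_{2}/(2)! × [f^{(1)}(30) − f^{(1)}(7)] = 1/12 × (0.0606247 − 0.654985) = -0.0495300.
After k=1: 247.268.
k=2: B_{4}/(4)! × [f^{(3)}(30) − f^{(3)}(7)] = −1/720 × (0.000742343 − 0.00187138) = 1.56811e-06.
After k=2: 247.268.
k=3: B_{6}/(6)! × [f^{(5)}(30) − f^{(5)}(7)] = 1/30240 × (1.17159e-06 − 2.61885e-06) = -4.78591e-11.
After k=3: 247.268.
k=4: B_{8}/(8)! × [f^{(7)}(30) − f^{(7)}(7)] = −1/1209600 × (1.41811e-09 − 3.02860e-09) = 1.33142e-15.

S_4 ≈ 247.268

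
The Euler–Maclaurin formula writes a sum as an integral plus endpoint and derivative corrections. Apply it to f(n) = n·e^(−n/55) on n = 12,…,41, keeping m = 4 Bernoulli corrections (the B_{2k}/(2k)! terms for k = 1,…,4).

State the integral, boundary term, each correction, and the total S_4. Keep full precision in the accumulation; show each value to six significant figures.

S_4 ≈ 471.715

The integral term ∫_12^41 x·e^(−x/55) dx = 457.206.
½[f(12) + f(41)] = ½[9.64775 + 19.4553] = 14.5515.
So far: 471.757.
k=1: B_{2}/(2)! × [f^{(1)}(41) − f^{(1)}(12)] = 1/12 × (0.120787 − 0.628566) = -0.0423149.
After k=1: 471.715.
k=2: B_{4}/(4)! × [f^{(3)}(41) − f^{(3)}(12)] = −1/720 × (0.000353661 − 0.000739347) = 5.35675e-07.
After k=2: 471.715.
k=3: B_{6}/(6)! × [f^{(5)}(41) − f^{(5)}(12)] = 1/30240 × (2.20625e-07 − 4.20133e-07) = -6.59748e-12.
After k=3: 471.715.
k=4: B_{8}/(8)! × [f^{(7)}(41) − f^{(7)}(12)] = −1/1209600 × (1.07219e-10 − 1.96977e-10) = 7.42042e-17.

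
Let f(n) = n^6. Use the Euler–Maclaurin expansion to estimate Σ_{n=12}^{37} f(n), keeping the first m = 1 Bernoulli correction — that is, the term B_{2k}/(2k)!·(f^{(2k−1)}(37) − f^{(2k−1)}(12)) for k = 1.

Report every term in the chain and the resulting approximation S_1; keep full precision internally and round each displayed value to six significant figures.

The integral term ∫_12^37 x^6 dx = 1.35566e+10.
Boundary: ½(f(12) + f(37)) = ½(2.98598e+06 + 2.56573e+09) = 1.28436e+09.
Running total after boundary: 1.48409e+10.
Order-1 term: 1/12 · (4.16064e+08 − 1.49299e+06) = 3.45476e+07.

S_1 ≈ 1.48755e+10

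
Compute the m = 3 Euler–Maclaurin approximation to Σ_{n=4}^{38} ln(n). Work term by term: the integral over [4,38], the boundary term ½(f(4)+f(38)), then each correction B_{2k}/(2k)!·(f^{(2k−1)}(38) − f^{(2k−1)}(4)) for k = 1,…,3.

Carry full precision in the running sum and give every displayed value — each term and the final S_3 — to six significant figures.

The integral term ∫_4^38 ln(x) dx = 98.6831.
½[f(4) + f(38)] = ½[1.38629 + 3.63759] = 2.51194.
Running total after boundary: 101.195.
Order-1 term: 1/12 · (0.0263158 − 0.250000) = -0.0186404.
Partial sum through k=1: 101.176.
Order-2 term: −1/720 · (3.64485e-05 − 0.0312500) = 4.33522e-05.
Partial sum through k=2: 101.176.
Order-3 term: 1/30240 · (3.02896e-07 − 0.0234375) = -7.75040e-07.

S_3 ≈ 101.176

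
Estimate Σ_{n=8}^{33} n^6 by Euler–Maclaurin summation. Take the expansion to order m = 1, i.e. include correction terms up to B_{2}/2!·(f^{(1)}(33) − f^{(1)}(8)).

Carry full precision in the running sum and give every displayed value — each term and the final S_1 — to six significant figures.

S_1 ≈ 6.75347e+09

Integral: ∫_8^33 x^6 dx = 6.08805e+09.
Endpoint term: (f(8) + f(33))/2 = (262144 + 1.29147e+09)/2 = 6.45865e+08.
So far: 6.73391e+09.
Correction k=1: B_{2}/2! · (f^{(1)}(33) − f^{(1)}(8)) = 1/12 · (2.34812e+08 − 196608) = 1.95513e+07.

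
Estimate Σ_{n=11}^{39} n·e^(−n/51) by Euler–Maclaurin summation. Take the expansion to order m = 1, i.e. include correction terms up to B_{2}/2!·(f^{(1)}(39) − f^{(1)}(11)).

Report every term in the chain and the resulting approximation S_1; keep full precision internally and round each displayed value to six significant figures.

The integral term ∫_11^39 x·e^(−x/51) dx = 412.023.
½[f(11) + f(39)] = ½[8.86587 + 18.1534] = 13.5096.
So far: 425.533.
Correction k=1: B_{2}/2! · (f^{(1)}(39) − f^{(1)}(11)) = 1/12 · (0.109523 − 0.632148) = -0.0435521.

S_1 ≈ 425.489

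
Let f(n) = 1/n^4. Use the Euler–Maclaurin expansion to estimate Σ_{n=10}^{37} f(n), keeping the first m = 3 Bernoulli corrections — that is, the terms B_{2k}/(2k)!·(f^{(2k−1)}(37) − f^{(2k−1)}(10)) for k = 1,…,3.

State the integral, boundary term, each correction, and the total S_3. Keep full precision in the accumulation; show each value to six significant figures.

S_3 ≈ 0.000380331

∫_10^37 1/x^4 dx evaluates to 0.000326753.
Boundary: ½(f(10) + f(37)) = ½(0.000100000 + 5.33572e-07) = 5.02668e-05.
Integral + boundary = 0.000377019.
Order-1 term: 1/12 · (-5.76835e-08 − (-4.00000e-05)) = 3.32853e-06.
Partial sum through k=1: 0.000380348.
Order-2 term: −1/720 · (-1.26406e-09 − (-1.20000e-05)) = -1.66649e-08.
Partial sum through k=2: 0.000380331.
Order-3 term: 1/30240 · (-5.17075e-11 − (-6.72000e-06)) = 2.22221e-10.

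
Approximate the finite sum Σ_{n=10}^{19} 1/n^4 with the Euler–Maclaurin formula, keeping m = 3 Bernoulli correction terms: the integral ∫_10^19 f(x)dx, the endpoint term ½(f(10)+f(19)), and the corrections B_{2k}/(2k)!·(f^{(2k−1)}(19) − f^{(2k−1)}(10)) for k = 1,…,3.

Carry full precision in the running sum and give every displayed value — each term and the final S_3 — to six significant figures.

Integral: ∫_10^19 1/x^4 dx = 0.000284735.
Boundary: ½(f(10) + f(19)) = ½(0.000100000 + 7.67336e-06) = 5.38367e-05.
Running total after boundary: 0.000338572.
Correction k=1: B_{2}/2! · (f^{(1)}(19) − f^{(1)}(10)) = 1/12 · (-1.61544e-06 − (-4.00000e-05)) = 3.19871e-06.
After k=1: 0.000341771.
Correction k=2: B_{4}/4! · (f^{(3)}(19) − f^{(3)}(10)) = −1/720 · (-1.34247e-07 − (-1.20000e-05)) = -1.64802e-08.
After k=2: 0.000341754.
Correction k=3: B_{6}/6! · (f^{(5)}(19) − f^{(5)}(10)) = 1/30240 · (-2.08251e-08 − (-6.72000e-06)) = 2.21534e-10.

S_3 ≈ 0.000341755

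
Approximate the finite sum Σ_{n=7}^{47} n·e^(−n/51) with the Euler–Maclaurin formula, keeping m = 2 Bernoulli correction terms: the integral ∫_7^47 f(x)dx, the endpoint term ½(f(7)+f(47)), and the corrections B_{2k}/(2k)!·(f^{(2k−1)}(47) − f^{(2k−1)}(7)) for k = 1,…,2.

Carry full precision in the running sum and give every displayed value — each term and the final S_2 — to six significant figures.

∫_7^47 x·e^(−x/51) dx evaluates to 589.954.
½[f(7) + f(47)] = ½[6.10224 + 18.7010] = 12.4016.
Integral + boundary = 602.356.
Order-1 term: 1/12 · (0.0312074 − 0.752096) = -0.0600741.
Partial sum through k=1: 602.296.
Order-2 term: −1/720 · (0.000317953 − 0.000959474) = 8.91001e-07.

S_2 ≈ 602.296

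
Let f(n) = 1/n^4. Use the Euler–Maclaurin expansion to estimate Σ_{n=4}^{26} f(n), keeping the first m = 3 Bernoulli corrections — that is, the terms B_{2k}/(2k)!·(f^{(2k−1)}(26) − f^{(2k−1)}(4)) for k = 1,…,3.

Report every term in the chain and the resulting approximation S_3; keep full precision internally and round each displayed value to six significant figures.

S_3 ≈ 0.00745976

∫_4^26 1/x^4 dx evaluates to 0.00518937.
Boundary: ½(f(4) + f(26)) = ½(0.00390625 + 2.18830e-06) = 0.00195422.
Running total after boundary: 0.00714359.
Order-1 term: 1/12 · (-3.36661e-07 − (-0.00390625)) = 0.000325493.
Partial sum through k=1: 0.00746908.
Order-2 term: −1/720 · (-1.49406e-08 − (-0.00732422)) = -1.01725e-05.
Partial sum through k=2: 0.00745891.
Order-3 term: 1/30240 · (-1.23768e-09 − (-0.0256348)) = 8.47710e-07.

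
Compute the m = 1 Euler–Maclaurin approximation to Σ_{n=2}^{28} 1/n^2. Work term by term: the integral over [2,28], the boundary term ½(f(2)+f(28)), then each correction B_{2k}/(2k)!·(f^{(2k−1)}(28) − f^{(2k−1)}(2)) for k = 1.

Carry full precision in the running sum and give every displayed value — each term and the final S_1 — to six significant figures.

The integral term ∫_2^28 1/x^2 dx = 0.464286.
Endpoint term: (f(2) + f(28))/2 = (0.250000 + 0.00127551)/2 = 0.125638.
So far: 0.589923.
Correction k=1: B_{2}/2! · (f^{(1)}(28) − f^{(1)}(2)) = 1/12 · (-9.11079e-05 − (-0.250000)) = 0.0208257.

S_1 ≈ 0.610749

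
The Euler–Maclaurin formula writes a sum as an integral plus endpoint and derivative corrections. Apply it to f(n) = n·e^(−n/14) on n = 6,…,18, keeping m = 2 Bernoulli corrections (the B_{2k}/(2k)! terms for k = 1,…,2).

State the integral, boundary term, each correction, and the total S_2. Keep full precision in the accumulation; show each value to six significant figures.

∫_6^18 x·e^(−x/14) dx evaluates to 58.5520.
½[f(6) + f(18)] = ½[3.90863 + 4.97615] = 4.44239.
Integral + boundary = 62.9944.
Order-1 term: 1/12 · (-0.0789866 − 0.372251) = -0.0376031.
Partial sum through k=1: 62.9568.
Order-2 term: −1/720 · (0.00241796 − 0.00854658) = 8.51197e-06.

S_2 ≈ 62.9568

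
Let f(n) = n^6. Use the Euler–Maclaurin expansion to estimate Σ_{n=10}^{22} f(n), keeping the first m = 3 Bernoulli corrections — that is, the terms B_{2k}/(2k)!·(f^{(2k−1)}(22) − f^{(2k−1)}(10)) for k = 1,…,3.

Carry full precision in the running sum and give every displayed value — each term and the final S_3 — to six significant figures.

Integral: ∫_10^22 x^6 dx = 3.54908e+08.
Boundary: ½(f(10) + f(22)) = ½(1.00000e+06 + 1.13380e+08) = 5.71900e+07.
Running total after boundary: 4.12098e+08.
Correction k=1: B_{2}/2! · (f^{(1)}(22) − f^{(1)}(10)) = 1/12 · (3.09218e+07 − 600000) = 2.52682e+06.
After k=1: 4.14625e+08.
Correction k=2: B_{4}/4! · (f^{(3)}(22) − f^{(3)}(10)) = −1/720 · (1.27776e+06 − 120000) = -1608.00.
After k=2: 4.14623e+08.
Correction k=3: B_{6}/6! · (f^{(5)}(22) − f^{(5)}(10)) = 1/30240 · (15840.0 − 7200.00) = 0.285714.

S_3 ≈ 4.14623e+08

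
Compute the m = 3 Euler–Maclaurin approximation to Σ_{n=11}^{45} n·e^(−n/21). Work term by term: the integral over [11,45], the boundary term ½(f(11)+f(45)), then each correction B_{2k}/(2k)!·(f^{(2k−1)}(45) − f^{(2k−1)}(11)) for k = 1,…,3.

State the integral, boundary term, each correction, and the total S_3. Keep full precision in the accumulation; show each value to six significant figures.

S_3 ≈ 241.257

∫_11^45 x·e^(−x/21) dx evaluates to 235.394.
Endpoint term: (f(11) + f(45))/2 = (6.51486 + 5.27936)/2 = 5.89711.
Running total after boundary: 241.291.
Correction k=1: B_{2}/2! · (f^{(1)}(45) − f^{(1)}(11)) = 1/12 · (-0.134079 − 0.282029) = -0.0346756.
Running total after k=1: 241.257.
Correction k=2: B_{4}/4! · (f^{(3)}(45) − f^{(3)}(11)) = −1/720 · (0.000228026 − 0.00332551) = 4.30206e-06.
Running total after k=2: 241.257.
Correction k=3: B_{6}/6! · (f^{(5)}(45) − f^{(5)}(11)) = 1/30240 · (1.72355e-06 − 1.36315e-05) = -3.93782e-10.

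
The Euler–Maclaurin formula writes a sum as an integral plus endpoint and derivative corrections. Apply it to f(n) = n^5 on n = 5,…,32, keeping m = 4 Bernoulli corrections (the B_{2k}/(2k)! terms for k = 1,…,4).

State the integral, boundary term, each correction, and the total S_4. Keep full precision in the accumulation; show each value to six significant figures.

S_4 ≈ 1.96170e+08

Integral: ∫_5^32 x^5 dx = 1.78954e+08.
½[f(5) + f(32)] = ½[3125.00 + 3.35544e+07] = 1.67788e+07.
Integral + boundary = 1.95733e+08.
Order-1 term: 1/12 · (5.24288e+06 − 3125.00) = 436646.
After k=1: 1.96170e+08.
Order-2 term: −1/720 · (61440.0 − 1500.00) = -83.2500.
After k=2: 1.96170e+08.
Order-3 term: 1/30240 · (120.000 − 120.000) = 0.00000.
After k=3: 1.96170e+08.
Order-4 term: −1/1209600 · (0.00000 − 0.00000) = 0.00000.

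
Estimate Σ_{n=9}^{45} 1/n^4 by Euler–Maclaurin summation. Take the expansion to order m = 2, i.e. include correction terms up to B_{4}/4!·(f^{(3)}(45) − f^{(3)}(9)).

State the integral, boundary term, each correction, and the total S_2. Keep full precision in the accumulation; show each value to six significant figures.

S_2 ≈ 0.000535528

∫_9^45 1/x^4 dx evaluates to 0.000453589.
Endpoint term: (f(9) + f(45))/2 = (0.000152416 + 2.43865e-07)/2 = 7.63298e-05.
So far: 0.000529919.
Order-1 term: 1/12 · (-2.16769e-08 − (-6.77404e-05)) = 5.64322e-06.
Running total after k=1: 0.000535562.
Order-2 term: −1/720 · (-3.21139e-10 − (-2.50890e-05)) = -3.48454e-08.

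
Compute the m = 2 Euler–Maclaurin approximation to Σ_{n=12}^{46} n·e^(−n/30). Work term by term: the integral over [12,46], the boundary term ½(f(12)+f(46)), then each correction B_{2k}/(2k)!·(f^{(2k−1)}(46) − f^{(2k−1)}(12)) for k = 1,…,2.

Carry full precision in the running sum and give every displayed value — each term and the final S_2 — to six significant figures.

S_2 ≈ 361.487

∫_12^46 x·e^(−x/30) dx evaluates to 352.545.
Endpoint term: (f(12) + f(46))/2 = (8.04384 + 9.92749)/2 = 8.98567.
So far: 361.531.
k=1: B_{2}/(2)! × [f^{(1)}(46) − f^{(1)}(12)] = 1/12 × (-0.115101 − 0.402192) = -0.0431078.
Running total after k=1: 361.487.
k=2: B_{4}/(4)! × [f^{(3)}(46) − f^{(3)}(12)] = −1/720 × (0.000351699 − 0.00193648) = 2.20109e-06.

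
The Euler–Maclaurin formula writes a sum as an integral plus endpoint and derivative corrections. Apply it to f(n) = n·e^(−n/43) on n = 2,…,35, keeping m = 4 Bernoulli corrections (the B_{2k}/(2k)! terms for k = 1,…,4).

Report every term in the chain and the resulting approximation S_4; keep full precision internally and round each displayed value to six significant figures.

S_4 ≈ 369.534

∫_2^35 x·e^(−x/43) dx evaluates to 360.894.
Boundary: ½(f(2) + f(35)) = ½(1.90911 + 15.5086) = 8.70885.
So far: 369.603.
Correction k=1: B_{2}/2! · (f^{(1)}(35) − f^{(1)}(2)) = 1/12 · (0.0824377 − 0.910156) = -0.0689765.
Partial sum through k=1: 369.534.
Correction k=2: B_{4}/4! · (f^{(3)}(35) − f^{(3)}(2)) = −1/720 · (0.000523874 − 0.00152475) = 1.39011e-06.
Partial sum through k=2: 369.534.
Correction k=3: B_{6}/6! · (f^{(5)}(35) − f^{(5)}(2)) = 1/30240 · (5.42544e-07 − 1.38305e-06) = -2.77945e-11.
Partial sum through k=3: 369.534.
Correction k=4: B_{8}/8! · (f^{(7)}(35) − f^{(7)}(2)) = −1/1209600 · (4.33618e-10 − 1.05001e-09) = 5.09581e-16.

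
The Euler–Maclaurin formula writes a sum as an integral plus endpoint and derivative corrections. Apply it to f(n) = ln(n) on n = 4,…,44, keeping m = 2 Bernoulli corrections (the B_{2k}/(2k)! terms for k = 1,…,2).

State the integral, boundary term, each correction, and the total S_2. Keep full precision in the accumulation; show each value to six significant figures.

∫_4^44 ln(x) dx evaluates to 120.959.
½[f(4) + f(44)] = ½[1.38629 + 3.78419] = 2.58524.
Running total after boundary: 123.544.
k=1: B_{2}/(2)! × [f^{(1)}(44) − f^{(1)}(4)] = 1/12 × (0.0227273 − 0.250000) = -0.0189394.
After k=1: 123.525.
k=2: B_{4}/(4)! × [f^{(3)}(44) − f^{(3)}(4)] = −1/720 × (2.34786e-05 − 0.0312500) = 4.33702e-05.

S_2 ≈ 123.526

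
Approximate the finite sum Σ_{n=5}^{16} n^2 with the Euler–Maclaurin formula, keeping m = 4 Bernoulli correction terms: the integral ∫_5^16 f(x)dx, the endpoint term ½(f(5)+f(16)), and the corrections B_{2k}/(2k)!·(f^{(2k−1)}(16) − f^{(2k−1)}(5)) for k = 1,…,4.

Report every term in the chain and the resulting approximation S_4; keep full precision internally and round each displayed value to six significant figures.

S_4 ≈ 1466.00

Integral: ∫_5^16 x^2 dx = 1323.67.
Endpoint term: (f(5) + f(16))/2 = (25.0000 + 256.000)/2 = 140.500.
Running total after boundary: 1464.17.
Correction k=1: B_{2}/2! · (f^{(1)}(16) − f^{(1)}(5)) = 1/12 · (32.0000 − 10.0000) = 1.83333.
Partial sum through k=1: 1466.00.
Correction k=2: B_{4}/4! · (f^{(3)}(16) − f^{(3)}(5)) = −1/720 · (0.00000 − 0.00000) = 0.00000.
Partial sum through k=2: 1466.00.
Correction k=3: B_{6}/6! · (f^{(5)}(16) − f^{(5)}(5)) = 1/30240 · (0.00000 − 0.00000) = 0.00000.
Partial sum through k=3: 1466.00.
Correction k=4: B_{8}/8! · (f^{(7)}(16) − f^{(7)}(5)) = −1/1209600 · (0.00000 − 0.00000) = 0.00000.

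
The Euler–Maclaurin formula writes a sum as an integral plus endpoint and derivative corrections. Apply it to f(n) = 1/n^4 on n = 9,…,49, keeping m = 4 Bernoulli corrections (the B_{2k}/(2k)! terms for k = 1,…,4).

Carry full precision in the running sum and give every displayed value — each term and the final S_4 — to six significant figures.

The integral term ∫_9^49 1/x^4 dx = 0.000454414.
½[f(9) + f(49)] = ½[0.000152416 + 1.73467e-07] = 7.62946e-05.
Running total after boundary: 0.000530709.
Order-1 term: 1/12 · (-1.41605e-08 − (-6.77404e-05)) = 5.64385e-06.
After k=1: 0.000536353.
Order-2 term: −1/720 · (-1.76933e-10 − (-2.50890e-05)) = -3.48456e-08.
After k=2: 0.000536318.
Order-3 term: 1/30240 · (-4.12672e-12 − (-1.73455e-05)) = 5.73594e-10.
After k=3: 0.000536318.
Order-4 term: −1/1209600 · (-1.54687e-13 − (-1.92728e-05)) = -1.59332e-11.

S_4 ≈ 0.000536318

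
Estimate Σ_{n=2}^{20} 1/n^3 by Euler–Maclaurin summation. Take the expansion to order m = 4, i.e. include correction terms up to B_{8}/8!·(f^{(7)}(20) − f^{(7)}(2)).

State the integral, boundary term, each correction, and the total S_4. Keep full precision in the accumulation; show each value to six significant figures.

S_4 ≈ 0.200813

The integral term ∫_2^20 1/x^3 dx = 0.123750.
Endpoint term: (f(2) + f(20))/2 = (0.125000 + 0.000125000)/2 = 0.0625625.
So far: 0.186312.
Order-1 term: 1/12 · (-1.87500e-05 − (-0.187500)) = 0.0156234.
Partial sum through k=1: 0.201936.
Order-2 term: −1/720 · (-9.37500e-07 − (-0.937500)) = -0.00130208.
Partial sum through k=2: 0.200634.
Order-3 term: 1/30240 · (-9.84375e-08 − (-9.84375)) = 0.000325521.
Partial sum through k=3: 0.200959.
Order-4 term: −1/1209600 · (-1.77188e-08 − (-177.188)) = -0.000146484.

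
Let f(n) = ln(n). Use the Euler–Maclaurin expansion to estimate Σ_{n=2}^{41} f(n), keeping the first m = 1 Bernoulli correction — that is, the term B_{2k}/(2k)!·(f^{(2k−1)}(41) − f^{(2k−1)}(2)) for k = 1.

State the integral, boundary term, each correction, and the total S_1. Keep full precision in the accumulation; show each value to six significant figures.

S_1 ≈ 114.034

Integral: ∫_2^41 ln(x) dx = 111.870.
½[f(2) + f(41)] = ½[0.693147 + 3.71357] = 2.20336.
Integral + boundary = 114.074.
Order-1 term: 1/12 · (0.0243902 − 0.500000) = -0.0396341.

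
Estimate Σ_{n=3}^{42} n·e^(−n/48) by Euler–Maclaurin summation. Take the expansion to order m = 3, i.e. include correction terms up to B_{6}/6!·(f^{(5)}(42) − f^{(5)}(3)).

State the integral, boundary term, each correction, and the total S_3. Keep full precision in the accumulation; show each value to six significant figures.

S_3 ≈ 508.933

∫_3^42 x·e^(−x/48) dx evaluates to 498.839.
Boundary: ½(f(3) + f(42)) = ½(2.81824 + 17.5082) = 10.1632.
Running total after boundary: 509.002.
k=1: B_{2}/(2)! × [f^{(1)}(42) − f^{(1)}(3)] = 1/12 × (0.0521078 − 0.880700) = -0.0690493.
After k=1: 508.933.
k=2: B_{4}/(4)! × [f^{(3)}(42) − f^{(3)}(3)] = −1/720 × (0.000384476 − 0.00119771) = 1.12949e-06.
After k=2: 508.933.
k=3: B_{6}/(6)! × [f^{(5)}(42) − f^{(5)}(3)] = 1/30240 × (3.23930e-07 − 8.73773e-07) = -1.81826e-11.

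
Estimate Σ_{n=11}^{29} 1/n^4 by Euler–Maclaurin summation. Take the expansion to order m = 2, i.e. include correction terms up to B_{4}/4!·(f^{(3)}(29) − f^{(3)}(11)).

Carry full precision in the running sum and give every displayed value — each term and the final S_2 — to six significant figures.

S_2 ≈ 0.000273673

The integral term ∫_11^29 1/x^4 dx = 0.000236771.
½[f(11) + f(29)] = ½[6.83013e-05 + 1.41387e-06] = 3.48576e-05.
Integral + boundary = 0.000271629.
Order-1 term: 1/12 · (-1.95016e-07 − (-2.48369e-05)) = 2.05349e-06.
After k=1: 0.000273682.
Order-2 term: −1/720 · (-6.95657e-09 − (-6.15790e-06)) = -8.54297e-09.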